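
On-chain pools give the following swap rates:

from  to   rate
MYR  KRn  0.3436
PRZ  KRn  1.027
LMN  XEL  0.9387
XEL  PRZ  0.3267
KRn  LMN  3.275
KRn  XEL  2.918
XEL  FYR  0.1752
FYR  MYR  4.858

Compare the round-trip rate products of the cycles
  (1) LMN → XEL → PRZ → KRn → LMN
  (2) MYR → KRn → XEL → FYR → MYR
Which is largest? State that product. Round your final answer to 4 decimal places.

1.0315

(1) 0.9387 × 0.3267 × 1.027 × 3.275 = 1.03147
(2) 0.3436 × 2.918 × 0.1752 × 4.858 = 0.85336
Highest is cycle (1) at 1.0315 (>1, arbitrage).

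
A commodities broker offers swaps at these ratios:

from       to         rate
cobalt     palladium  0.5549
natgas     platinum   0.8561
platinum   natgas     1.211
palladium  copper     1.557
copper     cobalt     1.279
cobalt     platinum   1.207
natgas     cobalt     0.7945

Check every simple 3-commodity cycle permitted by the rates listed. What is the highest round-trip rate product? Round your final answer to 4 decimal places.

1.1613

platinum→natgas→cobalt→platinum: 1.211 × 0.7945 × 1.207 = 1.16130
cobalt→palladium→copper→cobalt: 0.5549 × 1.557 × 1.279 = 1.10503
Maximum is platinum→natgas→cobalt→platinum at 1.1613; arbitrage exists.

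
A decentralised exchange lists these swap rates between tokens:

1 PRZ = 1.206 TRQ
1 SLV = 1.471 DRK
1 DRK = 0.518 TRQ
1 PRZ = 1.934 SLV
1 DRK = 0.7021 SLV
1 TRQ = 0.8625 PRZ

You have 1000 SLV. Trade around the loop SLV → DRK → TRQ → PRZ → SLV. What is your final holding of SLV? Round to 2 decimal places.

1000 SLV × 1.471 = 1471 DRK
1471 DRK × 0.518 = 761.978 TRQ
761.978 TRQ × 0.8625 = 657.206025 PRZ
657.206025 PRZ × 1.934 = 1271.03645235 SLV

1271.04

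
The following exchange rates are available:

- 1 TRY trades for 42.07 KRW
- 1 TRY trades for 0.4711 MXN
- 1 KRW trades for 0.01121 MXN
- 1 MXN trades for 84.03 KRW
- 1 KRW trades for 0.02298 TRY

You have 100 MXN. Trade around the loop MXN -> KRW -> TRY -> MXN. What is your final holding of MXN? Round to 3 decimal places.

100 MXN × 84.03 = 8403 KRW
8403 KRW × 0.02298 = 193.10094 TRY
193.10094 TRY × 0.4711 = 90.969852834 MXN

90.970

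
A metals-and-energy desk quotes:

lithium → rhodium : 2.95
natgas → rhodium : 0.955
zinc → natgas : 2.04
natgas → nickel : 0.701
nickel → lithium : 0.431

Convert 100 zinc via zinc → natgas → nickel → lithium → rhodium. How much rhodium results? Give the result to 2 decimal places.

100 zinc × 2.04 = 204 natgas
204 natgas × 0.701 = 143.004 nickel
143.004 nickel × 0.431 = 61.634724 lithium
61.634724 lithium × 2.95 = 181.8224358 rhodium

181.82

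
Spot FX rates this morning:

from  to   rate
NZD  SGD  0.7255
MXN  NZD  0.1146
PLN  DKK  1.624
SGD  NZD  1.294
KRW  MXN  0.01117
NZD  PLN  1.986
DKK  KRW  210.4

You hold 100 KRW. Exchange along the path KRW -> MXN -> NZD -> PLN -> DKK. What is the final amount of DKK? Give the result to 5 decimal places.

100 KRW × 0.01117 = 1.117 MXN
1.117 MXN × 0.1146 = 0.1280082 NZD
0.1280082 NZD × 1.986 = 0.2542242852 PLN
0.2542242852 PLN × 1.624 = 0.4128602391648 DKK

0.41286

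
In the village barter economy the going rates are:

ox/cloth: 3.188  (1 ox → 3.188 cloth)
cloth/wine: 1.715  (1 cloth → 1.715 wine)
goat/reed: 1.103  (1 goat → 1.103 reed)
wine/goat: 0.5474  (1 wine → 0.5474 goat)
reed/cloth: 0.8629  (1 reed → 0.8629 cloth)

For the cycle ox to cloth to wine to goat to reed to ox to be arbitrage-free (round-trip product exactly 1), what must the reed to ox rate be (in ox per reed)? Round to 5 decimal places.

Known legs of the cycle: 3.188 × 1.715 × 0.5474 × 1.103 = 3.301130875924
For no arbitrage the full-cycle product must be 1, so the missing rate is 1 / 3.301130875924 ≈ 0.3029265.

0.30293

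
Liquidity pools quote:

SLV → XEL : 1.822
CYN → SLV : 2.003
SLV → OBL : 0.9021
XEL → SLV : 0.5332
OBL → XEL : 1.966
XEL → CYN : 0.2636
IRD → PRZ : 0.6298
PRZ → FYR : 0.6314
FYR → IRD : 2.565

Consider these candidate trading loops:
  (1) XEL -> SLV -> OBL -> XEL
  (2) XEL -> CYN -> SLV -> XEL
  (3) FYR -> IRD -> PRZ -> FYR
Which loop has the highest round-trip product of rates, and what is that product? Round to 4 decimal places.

(1) 0.5332 × 0.9021 × 1.966 = 0.94565
(2) 0.2636 × 2.003 × 1.822 = 0.96200
(3) 2.565 × 0.6298 × 0.6314 = 1.01999
Highest is cycle (3) at 1.0200 (>1, arbitrage).

1.0200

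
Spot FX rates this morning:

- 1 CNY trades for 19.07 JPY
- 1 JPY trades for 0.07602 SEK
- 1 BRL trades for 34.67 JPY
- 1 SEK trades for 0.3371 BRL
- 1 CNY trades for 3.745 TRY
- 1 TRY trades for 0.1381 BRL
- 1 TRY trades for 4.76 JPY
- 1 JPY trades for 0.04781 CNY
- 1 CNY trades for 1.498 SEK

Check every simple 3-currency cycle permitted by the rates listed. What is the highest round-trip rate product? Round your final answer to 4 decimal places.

SEK→BRL→JPY→SEK: 0.3371 × 34.67 × 0.07602 = 0.88847
JPY→CNY→TRY→JPY: 0.04781 × 3.745 × 4.76 = 0.85227
Maximum is SEK→BRL→JPY→SEK at 0.8885; no arbitrage — every cycle loses value.

0.8885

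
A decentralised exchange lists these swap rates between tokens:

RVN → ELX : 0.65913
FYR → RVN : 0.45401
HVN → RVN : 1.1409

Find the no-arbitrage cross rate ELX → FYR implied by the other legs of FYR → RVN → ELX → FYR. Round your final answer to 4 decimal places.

3.3417

Known legs of the cycle: 0.45401 × 0.65913 = 0.2992516113
For no arbitrage the full-cycle product must be 1, so the missing rate is 1 / 0.2992516113 ≈ 3.341670.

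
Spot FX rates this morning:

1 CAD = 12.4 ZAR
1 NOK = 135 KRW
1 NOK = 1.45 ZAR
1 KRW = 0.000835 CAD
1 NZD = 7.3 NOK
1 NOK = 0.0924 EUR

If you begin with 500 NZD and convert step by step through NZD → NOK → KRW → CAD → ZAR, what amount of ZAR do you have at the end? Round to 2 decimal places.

5101.93

500 NZD × 7.3 = 3650 NOK
3650 NOK × 135 = 492750 KRW
492750 KRW × 0.000835 = 411.44625 CAD
411.44625 CAD × 12.4 = 5101.9335 ZAR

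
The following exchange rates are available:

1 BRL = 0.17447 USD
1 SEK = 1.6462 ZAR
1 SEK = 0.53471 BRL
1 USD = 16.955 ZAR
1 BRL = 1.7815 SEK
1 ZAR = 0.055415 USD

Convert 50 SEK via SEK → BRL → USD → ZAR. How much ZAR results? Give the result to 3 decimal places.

50 SEK × 0.53471 = 26.7355 BRL
26.7355 BRL × 0.17447 = 4.664542685 USD
4.664542685 USD × 16.955 = 79.087321224175 ZAR

79.087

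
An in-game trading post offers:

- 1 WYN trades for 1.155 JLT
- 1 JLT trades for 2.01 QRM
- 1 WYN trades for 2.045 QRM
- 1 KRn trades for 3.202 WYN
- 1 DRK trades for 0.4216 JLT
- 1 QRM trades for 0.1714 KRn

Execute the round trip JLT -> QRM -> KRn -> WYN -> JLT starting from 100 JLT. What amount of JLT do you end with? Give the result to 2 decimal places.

127.41

100 JLT × 2.01 = 201 QRM
201 QRM × 0.1714 = 34.4514 KRn
34.4514 KRn × 3.202 = 110.3133828 WYN
110.3133828 WYN × 1.155 = 127.411957134 JLT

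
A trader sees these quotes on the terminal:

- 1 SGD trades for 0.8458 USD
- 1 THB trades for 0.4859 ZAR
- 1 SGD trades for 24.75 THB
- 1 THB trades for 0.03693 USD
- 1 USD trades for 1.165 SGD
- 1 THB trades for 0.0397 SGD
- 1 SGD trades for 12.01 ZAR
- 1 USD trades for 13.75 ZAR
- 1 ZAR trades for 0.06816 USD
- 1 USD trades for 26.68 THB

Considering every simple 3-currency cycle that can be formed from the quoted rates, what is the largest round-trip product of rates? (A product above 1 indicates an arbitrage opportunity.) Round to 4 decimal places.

SGD→THB→USD→SGD: 24.75 × 0.03693 × 1.165 = 1.06483
SGD→ZAR→USD→SGD: 12.01 × 0.06816 × 1.165 = 0.95367
SGD→USD→THB→SGD: 0.8458 × 26.68 × 0.0397 = 0.89587
ZAR→USD→THB→ZAR: 0.06816 × 26.68 × 0.4859 = 0.88361
Maximum is SGD→THB→USD→SGD at 1.0648; arbitrage exists.

1.0648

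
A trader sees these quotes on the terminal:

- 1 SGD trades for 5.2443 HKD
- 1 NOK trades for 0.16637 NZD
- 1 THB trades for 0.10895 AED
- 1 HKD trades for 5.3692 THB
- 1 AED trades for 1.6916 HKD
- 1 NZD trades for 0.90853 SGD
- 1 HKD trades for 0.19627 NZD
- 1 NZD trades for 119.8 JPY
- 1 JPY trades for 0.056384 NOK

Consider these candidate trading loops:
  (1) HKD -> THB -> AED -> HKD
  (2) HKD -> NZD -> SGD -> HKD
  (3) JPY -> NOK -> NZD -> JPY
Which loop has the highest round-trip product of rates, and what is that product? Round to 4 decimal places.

(1) 5.3692 × 0.10895 × 1.6916 = 0.98954
(2) 0.19627 × 0.90853 × 5.2443 = 0.93515
(3) 0.056384 × 0.16637 × 119.8 = 1.12380
Highest is cycle (3) at 1.1238 (>1, arbitrage).

1.1238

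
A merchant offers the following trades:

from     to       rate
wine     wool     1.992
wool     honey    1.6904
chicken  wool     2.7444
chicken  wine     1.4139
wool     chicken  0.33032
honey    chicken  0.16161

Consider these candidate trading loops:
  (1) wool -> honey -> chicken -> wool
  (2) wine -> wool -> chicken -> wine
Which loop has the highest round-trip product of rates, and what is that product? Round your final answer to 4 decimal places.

0.9303

(1) 1.6904 × 0.16161 × 2.7444 = 0.74973
(2) 1.992 × 0.33032 × 1.4139 = 0.93034
Highest is cycle (2) at 0.9303 (≤1, no arbitrage).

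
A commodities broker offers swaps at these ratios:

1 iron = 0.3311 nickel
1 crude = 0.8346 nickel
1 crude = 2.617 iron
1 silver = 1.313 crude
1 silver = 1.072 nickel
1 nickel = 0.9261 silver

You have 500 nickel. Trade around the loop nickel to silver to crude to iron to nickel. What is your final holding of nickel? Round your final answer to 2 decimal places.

526.81

500 nickel × 0.9261 = 463.05 silver
463.05 silver × 1.313 = 607.98465 crude
607.98465 crude × 2.617 = 1591.09582905 iron
1591.09582905 iron × 0.3311 = 526.811828998455 nickel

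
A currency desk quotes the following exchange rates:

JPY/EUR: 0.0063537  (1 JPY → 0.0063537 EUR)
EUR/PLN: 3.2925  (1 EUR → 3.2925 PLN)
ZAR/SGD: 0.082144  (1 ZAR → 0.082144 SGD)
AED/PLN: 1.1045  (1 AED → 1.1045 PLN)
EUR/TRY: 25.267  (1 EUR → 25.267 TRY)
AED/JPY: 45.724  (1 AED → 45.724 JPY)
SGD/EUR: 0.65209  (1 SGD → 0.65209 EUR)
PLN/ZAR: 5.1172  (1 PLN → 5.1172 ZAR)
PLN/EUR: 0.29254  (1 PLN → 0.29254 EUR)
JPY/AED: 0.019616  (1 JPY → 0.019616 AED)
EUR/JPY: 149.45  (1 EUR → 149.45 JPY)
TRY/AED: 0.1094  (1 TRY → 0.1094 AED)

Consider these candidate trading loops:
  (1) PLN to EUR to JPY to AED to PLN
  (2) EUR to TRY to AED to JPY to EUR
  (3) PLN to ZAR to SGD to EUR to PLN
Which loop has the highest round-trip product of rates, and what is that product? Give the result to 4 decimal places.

(1) 0.29254 × 149.45 × 0.019616 × 1.1045 = 0.94723
(2) 25.267 × 0.1094 × 45.724 × 0.0063537 = 0.80305
(3) 5.1172 × 0.082144 × 0.65209 × 3.2925 = 0.90249
Highest is cycle (1) at 0.9472 (≤1, no arbitrage).

0.9472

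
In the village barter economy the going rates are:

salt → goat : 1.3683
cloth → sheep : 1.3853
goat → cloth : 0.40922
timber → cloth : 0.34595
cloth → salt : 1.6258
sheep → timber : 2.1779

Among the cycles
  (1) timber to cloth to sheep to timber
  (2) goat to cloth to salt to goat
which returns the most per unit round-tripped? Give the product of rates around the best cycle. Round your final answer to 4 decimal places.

1.0437

(1) 0.34595 × 1.3853 × 2.1779 = 1.04375
(2) 0.40922 × 1.6258 × 1.3683 = 0.91034
Highest is cycle (1) at 1.0437 (>1, arbitrage).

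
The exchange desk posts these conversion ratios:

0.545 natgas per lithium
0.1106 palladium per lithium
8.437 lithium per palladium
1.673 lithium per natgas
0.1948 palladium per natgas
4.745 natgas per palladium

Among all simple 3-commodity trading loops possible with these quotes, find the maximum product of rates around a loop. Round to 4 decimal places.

0.8957

lithium→natgas→palladium→lithium: 0.545 × 0.1948 × 8.437 = 0.89572
lithium→palladium→natgas→lithium: 0.1106 × 4.745 × 1.673 = 0.87799
Maximum is lithium→natgas→palladium→lithium at 0.8957; no arbitrage — every cycle loses value.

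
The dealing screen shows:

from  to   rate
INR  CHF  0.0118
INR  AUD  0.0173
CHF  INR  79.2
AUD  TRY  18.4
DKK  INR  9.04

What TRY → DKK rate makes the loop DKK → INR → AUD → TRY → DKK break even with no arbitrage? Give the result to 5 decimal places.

Known legs of the cycle: 9.04 × 0.0173 × 18.4 = 2.8776128
For no arbitrage the full-cycle product must be 1, so the missing rate is 1 / 2.8776128 ≈ 0.3475103.

0.34751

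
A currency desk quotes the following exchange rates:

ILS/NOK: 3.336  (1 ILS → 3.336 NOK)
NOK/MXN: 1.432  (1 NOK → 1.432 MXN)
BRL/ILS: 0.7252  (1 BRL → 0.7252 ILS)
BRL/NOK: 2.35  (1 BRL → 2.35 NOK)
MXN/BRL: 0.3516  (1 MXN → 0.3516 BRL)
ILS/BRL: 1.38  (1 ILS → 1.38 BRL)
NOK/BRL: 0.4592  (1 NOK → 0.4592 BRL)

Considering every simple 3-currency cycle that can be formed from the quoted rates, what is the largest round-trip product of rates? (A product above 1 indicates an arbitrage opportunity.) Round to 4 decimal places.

MXN→BRL→NOK→MXN: 0.3516 × 2.35 × 1.432 = 1.18320
ILS→NOK→BRL→ILS: 3.336 × 0.4592 × 0.7252 = 1.11093
Maximum is MXN→BRL→NOK→MXN at 1.1832; arbitrage exists.

1.1832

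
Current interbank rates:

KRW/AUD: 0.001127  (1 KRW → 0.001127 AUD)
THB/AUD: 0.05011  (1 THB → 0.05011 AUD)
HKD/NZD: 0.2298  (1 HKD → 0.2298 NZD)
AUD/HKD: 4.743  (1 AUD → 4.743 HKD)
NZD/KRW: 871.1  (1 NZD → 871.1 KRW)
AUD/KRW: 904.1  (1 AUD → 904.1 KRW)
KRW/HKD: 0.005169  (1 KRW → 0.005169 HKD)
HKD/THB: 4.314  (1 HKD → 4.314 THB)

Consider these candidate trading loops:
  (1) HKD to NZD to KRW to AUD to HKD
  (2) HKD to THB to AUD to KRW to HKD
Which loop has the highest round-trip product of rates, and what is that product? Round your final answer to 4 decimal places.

(1) 0.2298 × 871.1 × 0.001127 × 4.743 = 1.07003
(2) 4.314 × 0.05011 × 904.1 × 0.005169 = 1.01025
Highest is cycle (1) at 1.0700 (>1, arbitrage).

1.0700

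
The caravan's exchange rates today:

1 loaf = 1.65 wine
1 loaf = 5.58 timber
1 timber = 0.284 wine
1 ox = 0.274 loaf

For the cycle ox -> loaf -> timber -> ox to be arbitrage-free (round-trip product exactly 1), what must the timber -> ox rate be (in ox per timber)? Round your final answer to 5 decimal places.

Known legs of the cycle: 0.274 × 5.58 = 1.52892
For no arbitrage the full-cycle product must be 1, so the missing rate is 1 / 1.52892 ≈ 0.6540565.

0.65406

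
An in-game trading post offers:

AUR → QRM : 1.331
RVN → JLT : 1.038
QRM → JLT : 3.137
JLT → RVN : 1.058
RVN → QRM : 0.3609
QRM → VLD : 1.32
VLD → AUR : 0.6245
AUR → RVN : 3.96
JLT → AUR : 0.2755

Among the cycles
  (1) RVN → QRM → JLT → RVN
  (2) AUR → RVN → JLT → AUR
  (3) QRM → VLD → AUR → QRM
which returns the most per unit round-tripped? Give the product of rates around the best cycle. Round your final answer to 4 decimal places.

1.1978

(1) 0.3609 × 3.137 × 1.058 = 1.19781
(2) 3.96 × 1.038 × 0.2755 = 1.13244
(3) 1.32 × 0.6245 × 1.331 = 1.09720
Highest is cycle (1) at 1.1978 (>1, arbitrage).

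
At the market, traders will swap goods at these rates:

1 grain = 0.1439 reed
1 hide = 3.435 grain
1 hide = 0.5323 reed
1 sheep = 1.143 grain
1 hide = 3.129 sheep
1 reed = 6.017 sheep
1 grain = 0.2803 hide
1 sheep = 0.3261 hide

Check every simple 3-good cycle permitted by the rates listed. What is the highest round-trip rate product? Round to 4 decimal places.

1.0444

hide→reed→sheep→hide: 0.5323 × 6.017 × 0.3261 = 1.04445
grain→hide→sheep→grain: 0.2803 × 3.129 × 1.143 = 1.00248
grain→reed→sheep→grain: 0.1439 × 6.017 × 1.143 = 0.98966
Maximum is hide→reed→sheep→hide at 1.0444; arbitrage exists.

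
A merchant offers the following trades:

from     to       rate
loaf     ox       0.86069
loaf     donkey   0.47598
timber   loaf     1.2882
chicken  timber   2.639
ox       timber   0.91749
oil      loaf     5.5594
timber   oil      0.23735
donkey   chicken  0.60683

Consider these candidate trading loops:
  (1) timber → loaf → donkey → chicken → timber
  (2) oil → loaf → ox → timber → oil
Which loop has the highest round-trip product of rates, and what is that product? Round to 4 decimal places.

(1) 1.2882 × 0.47598 × 0.60683 × 2.639 = 0.98193
(2) 5.5594 × 0.86069 × 0.91749 × 0.23735 = 1.04199
Highest is cycle (2) at 1.0420 (>1, arbitrage).

1.0420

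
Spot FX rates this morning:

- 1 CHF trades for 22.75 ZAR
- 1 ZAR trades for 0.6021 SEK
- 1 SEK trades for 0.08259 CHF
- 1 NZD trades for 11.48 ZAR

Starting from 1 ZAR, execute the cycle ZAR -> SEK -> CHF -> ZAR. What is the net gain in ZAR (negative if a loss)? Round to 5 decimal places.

1 ZAR × 0.6021 = 0.6021 SEK
0.6021 SEK × 0.08259 = 0.049727439 CHF
0.049727439 CHF × 22.75 = 1.13129923725 ZAR
Net change: 1.13129923725 − 1 = 0.13129923725 ZAR

0.13130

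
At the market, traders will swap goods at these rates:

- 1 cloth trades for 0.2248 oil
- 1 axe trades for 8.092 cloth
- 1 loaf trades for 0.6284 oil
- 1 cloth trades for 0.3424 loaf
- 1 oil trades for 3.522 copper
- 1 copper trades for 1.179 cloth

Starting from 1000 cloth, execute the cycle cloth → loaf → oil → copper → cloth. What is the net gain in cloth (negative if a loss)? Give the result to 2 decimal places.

1000 cloth × 0.3424 = 342.4 loaf
342.4 loaf × 0.6284 = 215.16416 oil
215.16416 oil × 3.522 = 757.80817152 copper
757.80817152 copper × 1.179 = 893.45583422208 cloth
Net change: 893.45583422208 − 1000 = -106.54416577792 cloth

-106.54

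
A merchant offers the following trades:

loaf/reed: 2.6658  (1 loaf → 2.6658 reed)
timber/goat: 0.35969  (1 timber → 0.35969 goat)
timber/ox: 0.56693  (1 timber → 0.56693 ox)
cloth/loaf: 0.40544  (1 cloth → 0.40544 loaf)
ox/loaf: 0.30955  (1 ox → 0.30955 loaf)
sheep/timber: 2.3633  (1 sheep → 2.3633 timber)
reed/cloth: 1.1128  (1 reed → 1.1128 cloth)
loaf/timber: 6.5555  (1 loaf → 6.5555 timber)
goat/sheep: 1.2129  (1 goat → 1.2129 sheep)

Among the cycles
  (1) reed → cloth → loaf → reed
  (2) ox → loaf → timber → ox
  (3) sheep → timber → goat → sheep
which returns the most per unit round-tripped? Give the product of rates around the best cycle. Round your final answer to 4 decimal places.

(1) 1.1128 × 0.40544 × 2.6658 = 1.20274
(2) 0.30955 × 6.5555 × 0.56693 = 1.15045
(3) 2.3633 × 0.35969 × 1.2129 = 1.03103
Highest is cycle (1) at 1.2027 (>1, arbitrage).

1.2027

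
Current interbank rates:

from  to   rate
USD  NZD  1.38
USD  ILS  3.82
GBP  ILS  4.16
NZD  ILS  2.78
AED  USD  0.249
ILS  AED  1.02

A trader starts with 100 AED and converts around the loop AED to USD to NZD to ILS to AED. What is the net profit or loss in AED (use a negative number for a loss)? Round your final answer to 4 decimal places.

100 AED × 0.249 = 24.9 USD
24.9 USD × 1.38 = 34.362 NZD
34.362 NZD × 2.78 = 95.52636 ILS
95.52636 ILS × 1.02 = 97.4368872 AED
Net change: 97.4368872 − 100 = -2.5631128 AED

-2.5631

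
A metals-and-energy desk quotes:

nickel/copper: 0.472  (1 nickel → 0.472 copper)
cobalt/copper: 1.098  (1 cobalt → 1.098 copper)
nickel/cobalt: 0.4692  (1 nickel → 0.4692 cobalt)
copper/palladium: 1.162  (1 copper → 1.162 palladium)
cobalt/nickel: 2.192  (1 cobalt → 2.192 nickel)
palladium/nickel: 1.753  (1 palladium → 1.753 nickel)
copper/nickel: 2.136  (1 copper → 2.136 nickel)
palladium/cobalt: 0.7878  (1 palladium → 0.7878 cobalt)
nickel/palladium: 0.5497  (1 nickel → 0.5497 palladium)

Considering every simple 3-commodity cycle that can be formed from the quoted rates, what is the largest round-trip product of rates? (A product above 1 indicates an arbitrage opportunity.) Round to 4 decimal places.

1.1004

nickel→cobalt→copper→nickel: 0.4692 × 1.098 × 2.136 = 1.10043
cobalt→copper→palladium→cobalt: 1.098 × 1.162 × 0.7878 = 1.00514
nickel→copper→palladium→nickel: 0.472 × 1.162 × 1.753 = 0.96146
nickel→palladium→cobalt→nickel: 0.5497 × 0.7878 × 2.192 = 0.94925
Maximum is nickel→cobalt→copper→nickel at 1.1004; arbitrage exists.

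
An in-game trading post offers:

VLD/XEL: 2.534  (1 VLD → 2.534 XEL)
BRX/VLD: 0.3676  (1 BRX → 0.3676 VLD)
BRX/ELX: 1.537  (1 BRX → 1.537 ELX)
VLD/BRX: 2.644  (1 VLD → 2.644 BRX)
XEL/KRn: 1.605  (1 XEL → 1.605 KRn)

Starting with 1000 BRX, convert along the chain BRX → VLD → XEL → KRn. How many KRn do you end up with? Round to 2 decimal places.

1000 BRX × 0.3676 = 367.6 VLD
367.6 VLD × 2.534 = 931.4984 XEL
931.4984 XEL × 1.605 = 1495.054932 KRn

1495.05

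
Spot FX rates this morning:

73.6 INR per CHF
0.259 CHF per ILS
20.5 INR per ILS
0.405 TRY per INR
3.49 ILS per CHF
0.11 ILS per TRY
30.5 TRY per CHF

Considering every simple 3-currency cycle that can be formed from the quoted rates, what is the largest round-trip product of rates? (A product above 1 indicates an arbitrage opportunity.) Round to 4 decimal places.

0.9133

INR→TRY→ILS→INR: 0.405 × 0.11 × 20.5 = 0.91328
TRY→ILS→CHF→TRY: 0.11 × 0.259 × 30.5 = 0.86895
Maximum is INR→TRY→ILS→INR at 0.9133; no arbitrage — every cycle loses value.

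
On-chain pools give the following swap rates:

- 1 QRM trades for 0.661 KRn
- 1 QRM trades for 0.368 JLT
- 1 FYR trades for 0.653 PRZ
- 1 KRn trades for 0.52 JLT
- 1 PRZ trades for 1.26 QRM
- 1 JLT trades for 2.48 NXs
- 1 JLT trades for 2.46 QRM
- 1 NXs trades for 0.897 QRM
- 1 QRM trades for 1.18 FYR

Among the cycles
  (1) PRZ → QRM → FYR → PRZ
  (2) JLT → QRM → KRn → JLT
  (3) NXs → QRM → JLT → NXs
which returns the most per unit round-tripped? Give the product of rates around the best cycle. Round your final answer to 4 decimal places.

0.9709

(1) 1.26 × 1.18 × 0.653 = 0.97088
(2) 2.46 × 0.661 × 0.52 = 0.84555
(3) 0.897 × 0.368 × 2.48 = 0.81864
Highest is cycle (1) at 0.9709 (≤1, no arbitrage).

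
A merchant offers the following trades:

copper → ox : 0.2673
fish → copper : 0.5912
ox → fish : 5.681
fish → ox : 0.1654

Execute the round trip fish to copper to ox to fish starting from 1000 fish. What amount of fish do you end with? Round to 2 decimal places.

897.76

1000 fish × 0.5912 = 591.2 copper
591.2 copper × 0.2673 = 158.02776 ox
158.02776 ox × 5.681 = 897.75570456 fish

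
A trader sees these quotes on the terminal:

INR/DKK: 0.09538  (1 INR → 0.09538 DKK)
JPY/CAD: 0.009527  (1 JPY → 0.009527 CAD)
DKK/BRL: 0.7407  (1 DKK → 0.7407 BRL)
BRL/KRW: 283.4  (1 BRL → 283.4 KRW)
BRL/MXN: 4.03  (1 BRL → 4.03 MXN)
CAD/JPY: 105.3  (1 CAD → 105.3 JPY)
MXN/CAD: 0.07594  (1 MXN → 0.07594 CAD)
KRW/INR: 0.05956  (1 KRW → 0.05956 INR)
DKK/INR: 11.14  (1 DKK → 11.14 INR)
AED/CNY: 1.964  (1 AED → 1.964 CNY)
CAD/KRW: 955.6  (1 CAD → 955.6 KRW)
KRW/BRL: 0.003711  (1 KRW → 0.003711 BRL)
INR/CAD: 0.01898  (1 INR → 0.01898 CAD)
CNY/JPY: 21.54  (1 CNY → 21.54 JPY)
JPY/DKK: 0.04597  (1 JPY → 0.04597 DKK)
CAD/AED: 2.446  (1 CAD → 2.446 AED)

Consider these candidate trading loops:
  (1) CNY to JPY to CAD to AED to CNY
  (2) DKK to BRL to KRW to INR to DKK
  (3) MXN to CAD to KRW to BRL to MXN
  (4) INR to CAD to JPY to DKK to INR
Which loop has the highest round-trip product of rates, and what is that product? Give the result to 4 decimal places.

1.1925

(1) 21.54 × 0.009527 × 2.446 × 1.964 = 0.98582
(2) 0.7407 × 283.4 × 0.05956 × 0.09538 = 1.19249
(3) 0.07594 × 955.6 × 0.003711 × 4.03 = 1.08528
(4) 0.01898 × 105.3 × 0.04597 × 11.14 = 1.02349
Highest is cycle (2) at 1.1925 (>1, arbitrage).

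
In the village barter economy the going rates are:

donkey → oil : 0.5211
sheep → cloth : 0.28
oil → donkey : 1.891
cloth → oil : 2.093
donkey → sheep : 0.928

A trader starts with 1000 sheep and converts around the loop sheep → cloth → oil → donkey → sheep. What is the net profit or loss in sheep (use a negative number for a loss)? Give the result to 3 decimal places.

28.411

1000 sheep × 0.28 = 280 cloth
280 cloth × 2.093 = 586.04 oil
586.04 oil × 1.891 = 1108.20164 donkey
1108.20164 donkey × 0.928 = 1028.41112192 sheep
Net change: 1028.41112192 − 1000 = 28.41112192 sheep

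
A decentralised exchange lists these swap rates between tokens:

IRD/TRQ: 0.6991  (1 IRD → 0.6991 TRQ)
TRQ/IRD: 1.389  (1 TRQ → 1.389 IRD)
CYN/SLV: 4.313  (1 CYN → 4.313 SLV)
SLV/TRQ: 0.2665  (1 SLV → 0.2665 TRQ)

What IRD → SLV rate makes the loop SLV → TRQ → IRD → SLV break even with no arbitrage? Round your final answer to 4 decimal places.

Known legs of the cycle: 0.2665 × 1.389 = 0.3701685
For no arbitrage the full-cycle product must be 1, so the missing rate is 1 / 0.3701685 ≈ 2.701472.

2.7015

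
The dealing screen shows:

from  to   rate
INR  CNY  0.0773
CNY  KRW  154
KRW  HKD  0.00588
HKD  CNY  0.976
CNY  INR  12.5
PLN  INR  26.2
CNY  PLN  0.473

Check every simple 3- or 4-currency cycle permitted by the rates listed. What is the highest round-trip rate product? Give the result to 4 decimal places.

0.9579

INR→CNY→PLN→INR: 0.0773 × 0.473 × 26.2 = 0.95795
KRW→HKD→CNY→KRW: 0.00588 × 0.976 × 154 = 0.88379
Maximum is INR→CNY→PLN→INR at 0.9579; no arbitrage — every cycle loses value.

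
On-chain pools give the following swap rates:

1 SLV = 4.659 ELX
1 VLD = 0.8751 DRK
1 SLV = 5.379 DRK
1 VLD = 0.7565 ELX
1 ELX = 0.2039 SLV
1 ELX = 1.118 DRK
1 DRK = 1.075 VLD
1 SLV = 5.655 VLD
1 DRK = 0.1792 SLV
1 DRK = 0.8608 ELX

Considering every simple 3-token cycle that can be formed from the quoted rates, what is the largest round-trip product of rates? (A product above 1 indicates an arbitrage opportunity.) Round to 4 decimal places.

SLV→DRK→ELX→SLV: 5.379 × 0.8608 × 0.2039 = 0.94411
SLV→ELX→DRK→SLV: 4.659 × 1.118 × 0.1792 = 0.93341
VLD→ELX→DRK→VLD: 0.7565 × 1.118 × 1.075 = 0.90920
VLD→DRK→SLV→VLD: 0.8751 × 0.1792 × 5.655 = 0.88681
VLD→ELX→SLV→VLD: 0.7565 × 0.2039 × 5.655 = 0.87229
Maximum is SLV→DRK→ELX→SLV at 0.9441; no arbitrage — every cycle loses value.

0.9441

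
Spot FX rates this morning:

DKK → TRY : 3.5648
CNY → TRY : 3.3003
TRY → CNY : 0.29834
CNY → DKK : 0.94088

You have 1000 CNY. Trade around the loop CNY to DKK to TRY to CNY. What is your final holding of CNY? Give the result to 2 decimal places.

1000.65

1000 CNY × 0.94088 = 940.88 DKK
940.88 DKK × 3.5648 = 3354.049024 TRY
3354.049024 TRY × 0.29834 = 1000.64698582016 CNY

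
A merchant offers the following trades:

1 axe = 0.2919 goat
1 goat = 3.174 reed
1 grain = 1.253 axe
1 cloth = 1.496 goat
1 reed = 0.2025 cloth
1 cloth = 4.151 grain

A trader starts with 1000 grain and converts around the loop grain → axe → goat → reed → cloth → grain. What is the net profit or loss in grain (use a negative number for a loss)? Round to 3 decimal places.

-24.180

1000 grain × 1.253 = 1253 axe
1253 axe × 0.2919 = 365.7507 goat
365.7507 goat × 3.174 = 1160.8927218 reed
1160.8927218 reed × 0.2025 = 235.0807761645 cloth
235.0807761645 cloth × 4.151 = 975.8203018588395 grain
Net change: 975.8203018588395 − 1000 = -24.1796981411605 grain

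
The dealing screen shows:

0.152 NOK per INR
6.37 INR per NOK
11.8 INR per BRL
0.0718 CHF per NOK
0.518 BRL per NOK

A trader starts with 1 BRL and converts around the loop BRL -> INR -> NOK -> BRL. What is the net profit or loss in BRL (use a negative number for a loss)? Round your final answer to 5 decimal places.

1 BRL × 11.8 = 11.8 INR
11.8 INR × 0.152 = 1.7936 NOK
1.7936 NOK × 0.518 = 0.9290848 BRL
Net change: 0.9290848 − 1 = -0.0709152 BRL

-0.07092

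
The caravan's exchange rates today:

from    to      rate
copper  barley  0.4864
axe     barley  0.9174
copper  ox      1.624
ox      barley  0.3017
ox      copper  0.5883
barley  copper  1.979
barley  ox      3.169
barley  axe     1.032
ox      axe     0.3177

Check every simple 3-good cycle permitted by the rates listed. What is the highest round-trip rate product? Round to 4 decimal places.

barley→copper→ox→barley: 1.979 × 1.624 × 0.3017 = 0.96963
axe→barley→ox→axe: 0.9174 × 3.169 × 0.3177 = 0.92363
barley→ox→copper→barley: 3.169 × 0.5883 × 0.4864 = 0.90681
Maximum is barley→copper→ox→barley at 0.9696; no arbitrage — every cycle loses value.

0.9696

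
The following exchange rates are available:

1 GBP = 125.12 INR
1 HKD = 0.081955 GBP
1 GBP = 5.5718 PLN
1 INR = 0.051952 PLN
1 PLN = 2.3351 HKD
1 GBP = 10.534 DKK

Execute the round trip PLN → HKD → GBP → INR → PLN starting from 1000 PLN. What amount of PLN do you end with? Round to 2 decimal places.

1000 PLN × 2.3351 = 2335.1 HKD
2335.1 HKD × 0.081955 = 191.3731205 GBP
191.3731205 GBP × 125.12 = 23944.60483696 INR
23944.60483696 INR × 0.051952 = 1243.97011048974592 PLN

1243.97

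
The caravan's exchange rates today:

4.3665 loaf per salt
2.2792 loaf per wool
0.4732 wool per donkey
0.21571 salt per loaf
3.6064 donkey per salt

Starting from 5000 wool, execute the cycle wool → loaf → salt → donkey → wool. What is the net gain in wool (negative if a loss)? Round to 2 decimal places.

5000 wool × 2.2792 = 11396 loaf
11396 loaf × 0.21571 = 2458.23116 salt
2458.23116 salt × 3.6064 = 8865.364855424 donkey
8865.364855424 donkey × 0.4732 = 4195.0906495866368 wool
Net change: 4195.0906495866368 − 5000 = -804.9093504133632 wool

-804.91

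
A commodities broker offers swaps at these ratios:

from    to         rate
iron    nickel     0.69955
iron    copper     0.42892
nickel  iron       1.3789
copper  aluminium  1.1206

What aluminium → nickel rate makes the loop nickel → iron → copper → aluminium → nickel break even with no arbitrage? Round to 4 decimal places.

Known legs of the cycle: 1.3789 × 0.42892 × 1.1206 = 0.6627651852328
For no arbitrage the full-cycle product must be 1, so the missing rate is 1 / 0.6627651852328 ≈ 1.508830.

1.5088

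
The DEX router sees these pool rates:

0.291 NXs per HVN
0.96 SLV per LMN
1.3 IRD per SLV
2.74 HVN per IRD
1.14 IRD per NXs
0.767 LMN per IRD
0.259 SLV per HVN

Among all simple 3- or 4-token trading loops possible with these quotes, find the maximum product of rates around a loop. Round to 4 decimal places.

IRD→LMN→SLV→IRD: 0.767 × 0.96 × 1.3 = 0.95722
IRD→HVN→SLV→IRD: 2.74 × 0.259 × 1.3 = 0.92256
IRD→HVN→NXs→IRD: 2.74 × 0.291 × 1.14 = 0.90897
Maximum is IRD→LMN→SLV→IRD at 0.9572; no arbitrage — every cycle loses value.

0.9572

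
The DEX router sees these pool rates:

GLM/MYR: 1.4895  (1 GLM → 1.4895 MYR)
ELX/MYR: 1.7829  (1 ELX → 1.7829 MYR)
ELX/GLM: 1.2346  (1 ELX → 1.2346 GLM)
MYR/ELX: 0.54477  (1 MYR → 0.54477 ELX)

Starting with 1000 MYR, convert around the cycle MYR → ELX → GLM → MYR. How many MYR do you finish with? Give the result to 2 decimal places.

1000 MYR × 0.54477 = 544.77 ELX
544.77 ELX × 1.2346 = 672.573042 GLM
672.573042 GLM × 1.4895 = 1001.797546059 MYR

1001.80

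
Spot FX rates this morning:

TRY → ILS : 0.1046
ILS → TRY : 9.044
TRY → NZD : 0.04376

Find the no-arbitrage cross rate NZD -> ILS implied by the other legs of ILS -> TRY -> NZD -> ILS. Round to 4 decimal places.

2.5267

Known legs of the cycle: 9.044 × 0.04376 = 0.39576544
For no arbitrage the full-cycle product must be 1, so the missing rate is 1 / 0.39576544 ≈ 2.526749.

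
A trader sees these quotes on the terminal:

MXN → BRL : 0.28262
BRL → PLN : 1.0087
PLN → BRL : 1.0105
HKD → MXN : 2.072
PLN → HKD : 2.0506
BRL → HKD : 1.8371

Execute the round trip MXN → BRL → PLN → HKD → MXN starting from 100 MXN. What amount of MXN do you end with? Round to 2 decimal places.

121.13

100 MXN × 0.28262 = 28.262 BRL
28.262 BRL × 1.0087 = 28.5078794 PLN
28.5078794 PLN × 2.0506 = 58.45825749764 HKD
58.45825749764 HKD × 2.072 = 121.12550953511008 MXN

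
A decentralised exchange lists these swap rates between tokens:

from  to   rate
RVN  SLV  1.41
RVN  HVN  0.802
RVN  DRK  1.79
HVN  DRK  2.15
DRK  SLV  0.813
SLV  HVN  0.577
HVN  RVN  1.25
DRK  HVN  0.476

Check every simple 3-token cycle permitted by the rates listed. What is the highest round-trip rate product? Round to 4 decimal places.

DRK→HVN→RVN→DRK: 0.476 × 1.25 × 1.79 = 1.06505
SLV→HVN→RVN→SLV: 0.577 × 1.25 × 1.41 = 1.01696
DRK→SLV→HVN→DRK: 0.813 × 0.577 × 2.15 = 1.00857
Maximum is DRK→HVN→RVN→DRK at 1.0651; arbitrage exists.

1.0651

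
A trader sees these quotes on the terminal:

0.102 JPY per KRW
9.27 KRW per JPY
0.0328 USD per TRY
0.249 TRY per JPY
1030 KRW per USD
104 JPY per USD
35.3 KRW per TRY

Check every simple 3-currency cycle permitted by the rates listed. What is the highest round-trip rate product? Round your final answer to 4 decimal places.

TRY→KRW→JPY→TRY: 35.3 × 0.102 × 0.249 = 0.89655
TRY→USD→JPY→TRY: 0.0328 × 104 × 0.249 = 0.84939
Maximum is TRY→KRW→JPY→TRY at 0.8965; no arbitrage — every cycle loses value.

0.8965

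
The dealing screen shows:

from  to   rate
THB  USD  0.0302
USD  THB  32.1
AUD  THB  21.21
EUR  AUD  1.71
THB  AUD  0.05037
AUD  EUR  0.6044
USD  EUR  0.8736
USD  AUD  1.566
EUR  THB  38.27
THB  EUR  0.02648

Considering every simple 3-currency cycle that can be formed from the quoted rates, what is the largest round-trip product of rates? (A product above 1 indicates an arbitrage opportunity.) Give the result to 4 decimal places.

1.1651

THB→AUD→EUR→THB: 0.05037 × 0.6044 × 38.27 = 1.16508
THB→USD→EUR→THB: 0.0302 × 0.8736 × 38.27 = 1.00967
THB→USD→AUD→THB: 0.0302 × 1.566 × 21.21 = 1.00309
THB→EUR→AUD→THB: 0.02648 × 1.71 × 21.21 = 0.96041
Maximum is THB→AUD→EUR→THB at 1.1651; arbitrage exists.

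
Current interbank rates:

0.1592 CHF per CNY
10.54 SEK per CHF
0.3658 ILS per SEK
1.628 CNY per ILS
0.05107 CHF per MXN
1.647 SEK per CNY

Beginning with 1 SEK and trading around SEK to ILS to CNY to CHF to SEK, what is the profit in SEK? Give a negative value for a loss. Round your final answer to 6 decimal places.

1 SEK × 0.3658 = 0.3658 ILS
0.3658 ILS × 1.628 = 0.5955224 CNY
0.5955224 CNY × 0.1592 = 0.09480716608 CHF
0.09480716608 CHF × 10.54 = 0.9992675304832 SEK
Net change: 0.9992675304832 − 1 = -0.0007324695168 SEK

-0.000732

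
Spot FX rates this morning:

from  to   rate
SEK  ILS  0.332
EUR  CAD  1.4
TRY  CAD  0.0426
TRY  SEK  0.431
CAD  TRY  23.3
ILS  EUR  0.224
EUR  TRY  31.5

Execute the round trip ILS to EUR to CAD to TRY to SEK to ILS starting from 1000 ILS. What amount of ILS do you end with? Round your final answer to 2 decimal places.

1000 ILS × 0.224 = 224 EUR
224 EUR × 1.4 = 313.6 CAD
313.6 CAD × 23.3 = 7306.88 TRY
7306.88 TRY × 0.431 = 3149.26528 SEK
3149.26528 SEK × 0.332 = 1045.55607296 ILS

1045.56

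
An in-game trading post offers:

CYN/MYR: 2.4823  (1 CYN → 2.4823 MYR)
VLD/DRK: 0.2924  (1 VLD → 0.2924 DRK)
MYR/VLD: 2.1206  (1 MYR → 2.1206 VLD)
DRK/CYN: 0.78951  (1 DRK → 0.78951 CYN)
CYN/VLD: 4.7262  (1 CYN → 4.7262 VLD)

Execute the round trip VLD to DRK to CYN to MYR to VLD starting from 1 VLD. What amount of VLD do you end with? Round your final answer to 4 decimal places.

1 VLD × 0.2924 = 0.2924 DRK
0.2924 DRK × 0.78951 = 0.230852724 CYN
0.230852724 CYN × 2.4823 = 0.5730457167852 MYR
0.5730457167852 MYR × 2.1206 = 1.21520074701469512 VLD

1.2152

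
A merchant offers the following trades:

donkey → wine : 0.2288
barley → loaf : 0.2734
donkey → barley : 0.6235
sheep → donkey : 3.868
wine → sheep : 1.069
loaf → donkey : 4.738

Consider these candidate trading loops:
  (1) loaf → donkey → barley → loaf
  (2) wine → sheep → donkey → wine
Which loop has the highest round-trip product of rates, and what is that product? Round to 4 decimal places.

0.9461

(1) 4.738 × 0.6235 × 0.2734 = 0.80766
(2) 1.069 × 3.868 × 0.2288 = 0.94606
Highest is cycle (2) at 0.9461 (≤1, no arbitrage).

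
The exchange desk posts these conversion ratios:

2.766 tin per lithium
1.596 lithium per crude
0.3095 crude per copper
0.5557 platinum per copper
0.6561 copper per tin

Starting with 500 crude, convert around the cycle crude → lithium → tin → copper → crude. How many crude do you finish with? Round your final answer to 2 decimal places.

448.21

500 crude × 1.596 = 798 lithium
798 lithium × 2.766 = 2207.268 tin
2207.268 tin × 0.6561 = 1448.1885348 copper
1448.1885348 copper × 0.3095 = 448.2143515206 crude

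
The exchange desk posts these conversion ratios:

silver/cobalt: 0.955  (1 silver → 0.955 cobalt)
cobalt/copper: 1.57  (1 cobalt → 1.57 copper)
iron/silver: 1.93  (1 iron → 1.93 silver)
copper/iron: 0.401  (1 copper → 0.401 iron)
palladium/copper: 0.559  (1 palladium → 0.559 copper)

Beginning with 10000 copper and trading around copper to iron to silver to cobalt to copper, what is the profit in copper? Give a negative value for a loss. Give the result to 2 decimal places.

10000 copper × 0.401 = 4010 iron
4010 iron × 1.93 = 7739.3 silver
7739.3 silver × 0.955 = 7391.0315 cobalt
7391.0315 cobalt × 1.57 = 11603.919455 copper
Net change: 11603.919455 − 10000 = 1603.919455 copper

1603.92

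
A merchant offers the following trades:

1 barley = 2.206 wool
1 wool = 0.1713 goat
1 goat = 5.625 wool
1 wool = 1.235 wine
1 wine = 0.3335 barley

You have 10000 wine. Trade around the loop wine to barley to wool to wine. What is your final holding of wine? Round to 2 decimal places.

9085.91

10000 wine × 0.3335 = 3335 barley
3335 barley × 2.206 = 7357.01 wool
7357.01 wool × 1.235 = 9085.90735 wine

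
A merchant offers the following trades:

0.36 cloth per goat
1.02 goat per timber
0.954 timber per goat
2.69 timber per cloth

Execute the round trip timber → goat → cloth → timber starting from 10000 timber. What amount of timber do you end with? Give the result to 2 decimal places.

10000 timber × 1.02 = 10200 goat
10200 goat × 0.36 = 3672 cloth
3672 cloth × 2.69 = 9877.68 timber

9877.68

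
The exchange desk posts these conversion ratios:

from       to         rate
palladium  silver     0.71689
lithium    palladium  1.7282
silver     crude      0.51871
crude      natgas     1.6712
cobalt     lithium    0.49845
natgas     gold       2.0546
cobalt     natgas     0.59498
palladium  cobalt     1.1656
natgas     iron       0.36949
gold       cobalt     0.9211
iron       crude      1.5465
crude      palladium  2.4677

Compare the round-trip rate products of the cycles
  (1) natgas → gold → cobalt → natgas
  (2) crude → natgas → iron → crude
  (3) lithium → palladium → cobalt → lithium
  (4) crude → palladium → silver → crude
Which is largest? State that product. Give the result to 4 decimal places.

1.1260

(1) 2.0546 × 0.9211 × 0.59498 = 1.12599
(2) 1.6712 × 0.36949 × 1.5465 = 0.95495
(3) 1.7282 × 1.1656 × 0.49845 = 1.00407
(4) 2.4677 × 0.71689 × 0.51871 = 0.91763
Highest is cycle (1) at 1.1260 (>1, arbitrage).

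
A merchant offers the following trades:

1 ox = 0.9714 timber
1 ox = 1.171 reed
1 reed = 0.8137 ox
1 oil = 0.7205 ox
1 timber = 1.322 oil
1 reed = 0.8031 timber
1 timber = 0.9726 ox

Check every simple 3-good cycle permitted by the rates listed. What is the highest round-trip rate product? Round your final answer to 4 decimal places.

timber→oil→ox→timber: 1.322 × 0.7205 × 0.9714 = 0.92526
timber→ox→reed→timber: 0.9726 × 1.171 × 0.8031 = 0.91466
Maximum is timber→oil→ox→timber at 0.9253; no arbitrage — every cycle loses value.

0.9253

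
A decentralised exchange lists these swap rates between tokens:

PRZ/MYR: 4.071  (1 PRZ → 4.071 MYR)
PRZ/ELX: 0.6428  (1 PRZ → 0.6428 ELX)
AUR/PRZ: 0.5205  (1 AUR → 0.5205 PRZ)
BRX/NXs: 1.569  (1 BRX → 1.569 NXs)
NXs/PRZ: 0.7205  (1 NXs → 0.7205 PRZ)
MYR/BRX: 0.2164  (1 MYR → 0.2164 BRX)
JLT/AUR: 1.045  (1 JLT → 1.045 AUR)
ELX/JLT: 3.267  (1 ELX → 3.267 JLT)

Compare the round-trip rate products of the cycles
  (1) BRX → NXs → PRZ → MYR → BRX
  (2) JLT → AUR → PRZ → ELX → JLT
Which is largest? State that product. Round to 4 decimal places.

1.1423

(1) 1.569 × 0.7205 × 4.071 × 0.2164 = 0.99590
(2) 1.045 × 0.5205 × 0.6428 × 3.267 = 1.14225
Highest is cycle (2) at 1.1423 (>1, arbitrage).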